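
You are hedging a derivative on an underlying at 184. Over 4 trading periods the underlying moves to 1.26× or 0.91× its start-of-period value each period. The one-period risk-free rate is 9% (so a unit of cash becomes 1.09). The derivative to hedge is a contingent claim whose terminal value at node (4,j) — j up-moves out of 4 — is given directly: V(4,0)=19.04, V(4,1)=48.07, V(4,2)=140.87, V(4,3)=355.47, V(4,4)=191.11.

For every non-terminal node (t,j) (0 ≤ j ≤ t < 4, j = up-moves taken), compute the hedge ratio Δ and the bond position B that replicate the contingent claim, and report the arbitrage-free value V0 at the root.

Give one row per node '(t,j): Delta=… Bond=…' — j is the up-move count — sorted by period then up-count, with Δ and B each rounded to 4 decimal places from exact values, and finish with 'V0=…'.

(0,0): Delta=1.1685 Bond=-92.8460
(1,0): Delta=1.5794 Bond=-170.0016
(1,1): Delta=0.8883 Bond=-36.2249
(2,0): Delta=1.0636 Bond=-106.7064
(2,1): Delta=1.9312 Bond=-259.5306
(2,2): Delta=0.1768 Bond=168.3355
(3,0): Delta=0.5982 Bond=-51.7780
(3,1): Delta=1.3810 Bond=-177.2569
(3,2): Delta=2.3065 Bond=-382.6514
(3,3): Delta=-1.2758 Bond=718.1706
V0=122.1620

Since d<R<u, set p* = (R−d)/(u−d) = 0.5143; price each node as the discounted p*-expectation of its children.
Payoff layer (t=4): V(4,0)=19.0400, V(4,1)=48.0700, V(4,2)=140.8700, V(4,3)=355.4700, V(4,4)=191.1100
  t=3,j=0: stock 138.6571 → up 174.7079 (V=48.0700), down 126.1779 (V=19.0400). Price 31.1649; hedge Δ=0.5982, bond B=-51.7780.
  t=3,j=1: stock 191.9867 → up 241.9032 (V=140.8700), down 174.7079 (V=48.0700). Price 87.8860; hedge Δ=1.3810, bond B=-177.2569.
  t=3,j=2: stock 265.8277 → up 334.9430 (V=355.4700), down 241.9032 (V=140.8700). Price 230.4915; hedge Δ=2.3065, bond B=-382.6514.
  t=3,j=3: stock 368.0692 → up 463.7672 (V=191.1100), down 334.9430 (V=355.4700). Price 248.5706; hedge Δ=-1.2758, bond B=718.1706.
  t=2,j=0: stock 152.3704 → up 191.9867 (V=87.8860), down 138.6571 (V=31.1649). Price 55.3539; hedge Δ=1.0636, bond B=-106.7064.
  t=2,j=1: stock 210.9744 → up 265.8277 (V=230.4915), down 191.9867 (V=87.8860). Price 147.9137; hedge Δ=1.9312, bond B=-259.5306.
  t=2,j=2: stock 292.1184 → up 368.0692 (V=248.5706), down 265.8277 (V=230.4915). Price 219.9902; hedge Δ=0.1768, bond B=168.3355.
  t=1,j=0: stock 167.4400 → up 210.9744 (V=147.9137), down 152.3704 (V=55.3539). Price 94.4551; hedge Δ=1.5794, bond B=-170.0016.
  t=1,j=1: stock 231.8400 → up 292.1184 (V=219.9902), down 210.9744 (V=147.9137). Price 169.7079; hedge Δ=0.8883, bond B=-36.2249.
  t=0,j=0: stock 184.0000 → up 231.8400 (V=169.7079), down 167.4400 (V=94.4551). Price 122.1620; hedge Δ=1.1685, bond B=-92.8460.
Check: Δ(0,0)·S0 + B(0,0) = 122.1620 = V0.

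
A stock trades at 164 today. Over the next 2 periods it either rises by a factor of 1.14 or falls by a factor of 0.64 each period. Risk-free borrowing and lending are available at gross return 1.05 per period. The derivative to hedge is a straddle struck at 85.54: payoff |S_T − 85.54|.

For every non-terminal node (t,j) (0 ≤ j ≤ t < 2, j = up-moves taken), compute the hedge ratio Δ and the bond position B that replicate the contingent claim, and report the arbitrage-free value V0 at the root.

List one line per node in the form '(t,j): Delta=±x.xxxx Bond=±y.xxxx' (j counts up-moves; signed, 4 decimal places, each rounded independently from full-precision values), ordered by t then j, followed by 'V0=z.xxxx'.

(0,0): Delta=0.9232 Bond=-63.9143
(1,0): Delta=0.3001 Bond=-1.7075
(1,1): Delta=1.0000 Bond=-81.4667
V0=87.4921

The replicating-portfolio and risk-neutral prices coincide; use p* = (1.05−0.64)/(1.14−0.64) = 0.8200 for the latter.
Terminal values V(2,·): V(2,0)=18.3656, V(2,1)=34.1144, V(2,2)=127.5944
Node (1,0) S=104.9600: V=(p*·34.1144+(1−p*)·18.3656)/1.05=29.7901; Δ=(34.1144−18.3656)/(119.6544−67.1744)=0.3001; B=V−Δ·S=-1.7075
Node (1,1) S=186.9600: V=(p*·127.5944+(1−p*)·34.1144)/1.05=105.4933; Δ=(127.5944−34.1144)/(213.1344−119.6544)=1.0000; B=V−Δ·S=-81.4667
Node (0,0) S=164.0000: V=(p*·105.4933+(1−p*)·29.7901)/1.05=87.4921; Δ=(105.4933−29.7901)/(186.9600−104.9600)=0.9232; B=V−Δ·S=-63.9143
Each (Δ,B) replicates both successor values, so the strategy is self-financing and V0 is arbitrage-free.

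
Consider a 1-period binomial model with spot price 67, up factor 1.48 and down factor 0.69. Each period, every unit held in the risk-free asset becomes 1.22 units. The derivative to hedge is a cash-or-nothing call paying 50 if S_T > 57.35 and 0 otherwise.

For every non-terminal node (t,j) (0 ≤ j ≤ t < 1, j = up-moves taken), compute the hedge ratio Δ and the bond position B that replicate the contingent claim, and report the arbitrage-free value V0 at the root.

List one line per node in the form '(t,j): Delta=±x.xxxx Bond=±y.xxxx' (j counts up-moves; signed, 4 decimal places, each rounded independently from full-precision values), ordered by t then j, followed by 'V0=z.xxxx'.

The replicating-portfolio and risk-neutral prices coincide; use p* = (1.22−0.69)/(1.48−0.69) = 0.6709 for the latter.
Payoff layer (t=1): V(1,0)=0.0000, V(1,1)=50.0000
(0,0): S=67.0000. Δ = (V_up−V_dn)/(S_up−S_dn) = (50.0000−0.0000)/(99.1600−46.2300) = 0.9446. V = [p*·50.0000 + (1−p*)·0.0000]/1.22 = 27.4953. B = V − Δ·S = -35.7958.
Each (Δ,B) replicates both successor values, so the strategy is self-financing and V0 is arbitrage-free.

(0,0): Delta=0.9446 Bond=-35.7958
V0=27.4953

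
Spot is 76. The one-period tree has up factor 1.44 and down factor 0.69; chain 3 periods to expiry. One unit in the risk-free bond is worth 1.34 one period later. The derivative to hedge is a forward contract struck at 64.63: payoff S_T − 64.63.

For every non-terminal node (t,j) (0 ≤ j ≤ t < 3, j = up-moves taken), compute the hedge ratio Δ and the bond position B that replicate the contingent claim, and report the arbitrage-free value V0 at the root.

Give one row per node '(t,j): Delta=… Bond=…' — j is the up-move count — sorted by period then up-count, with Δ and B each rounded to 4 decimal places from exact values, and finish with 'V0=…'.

Risk-neutral probability p* = (R−d)/(u−d) = (1.34−0.69)/(1.44−0.69) = 0.8667.
Terminal values V(3,·): V(3,0)=-39.6633, V(3,1)=-12.5256, V(3,2)=44.1096, V(3,3)=162.3048
  t=2,j=0: stock 36.1836 → up 52.1044 (V=-12.5256), down 24.9667 (V=-39.6633). Price -12.0477; hedge Δ=1.0000, bond B=-48.2313.
  t=2,j=1: stock 75.5136 → up 108.7396 (V=44.1096), down 52.1044 (V=-12.5256). Price 27.2823; hedge Δ=1.0000, bond B=-48.2313.
  t=2,j=2: stock 157.5936 → up 226.9348 (V=162.3048), down 108.7396 (V=44.1096). Price 109.3623; hedge Δ=1.0000, bond B=-48.2313.
  t=1,j=0: stock 52.4400 → up 75.5136 (V=27.2823), down 36.1836 (V=-12.0477). Price 16.4465; hedge Δ=1.0000, bond B=-35.9935.
  t=1,j=1: stock 109.4400 → up 157.5936 (V=109.3623), down 75.5136 (V=27.2823). Price 73.4465; hedge Δ=1.0000, bond B=-35.9935.
  t=0,j=0: stock 76.0000 → up 109.4400 (V=73.4465), down 52.4400 (V=16.4465). Price 49.1391; hedge Δ=1.0000, bond B=-26.8609.
Check: Δ(0,0)·S0 + B(0,0) = 49.1391 = V0.

(0,0): Delta=1.0000 Bond=-26.8609
(1,0): Delta=1.0000 Bond=-35.9935
(1,1): Delta=1.0000 Bond=-35.9935
(2,0): Delta=1.0000 Bond=-48.2313
(2,1): Delta=1.0000 Bond=-48.2313
(2,2): Delta=1.0000 Bond=-48.2313
V0=49.1391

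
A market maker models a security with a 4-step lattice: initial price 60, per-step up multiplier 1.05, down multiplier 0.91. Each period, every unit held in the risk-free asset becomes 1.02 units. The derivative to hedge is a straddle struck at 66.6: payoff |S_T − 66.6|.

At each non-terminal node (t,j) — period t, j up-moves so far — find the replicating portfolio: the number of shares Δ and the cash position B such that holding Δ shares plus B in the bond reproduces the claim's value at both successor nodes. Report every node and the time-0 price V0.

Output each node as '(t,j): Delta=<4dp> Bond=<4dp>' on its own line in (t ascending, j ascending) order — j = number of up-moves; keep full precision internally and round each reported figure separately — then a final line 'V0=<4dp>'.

Since d<R<u, set p* = (R−d)/(u−d) = 0.7857; price each node as the discounted p*-expectation of its children.
Terminal values V(4,·): V(4,0)=25.4550, V(4,1)=19.1250, V(4,2)=11.8212, V(4,3)=3.3937, V(4,4)=6.3304
Node (3,0) S=45.2143: V=(p*·19.1250+(1−p*)·25.4550)/1.02=20.0799; Δ=(19.1250−25.4550)/(47.4750−41.1450)=-1.0000; B=V−Δ·S=65.2941
Node (3,1) S=52.1703: V=(p*·11.8212+(1−p*)·19.1250)/1.02=13.1238; Δ=(11.8212−19.1250)/(54.7788−47.4750)=-1.0000; B=V−Δ·S=65.2941
Node (3,2) S=60.1965: V=(p*·3.3937+(1−p*)·11.8212)/1.02=5.0976; Δ=(3.3937−11.8212)/(63.2063−54.7788)=-1.0000; B=V−Δ·S=65.2941
Node (3,3) S=69.4575: V=(p*·6.3304+(1−p*)·3.3937)/1.02=5.5893; Δ=(6.3304−3.3937)/(72.9304−63.2063)=0.3020; B=V−Δ·S=-15.3871
Node (2,0) S=49.6860: V=(p*·13.1238+(1−p*)·20.0799)/1.02=14.3278; Δ=(13.1238−20.0799)/(52.1703−45.2143)=-1.0000; B=V−Δ·S=64.0138
Node (2,1) S=57.3300: V=(p*·5.0976+(1−p*)·13.1238)/1.02=6.6838; Δ=(5.0976−13.1238)/(60.1965−52.1703)=-1.0000; B=V−Δ·S=64.0138
Node (2,2) S=66.1500: V=(p*·5.5893+(1−p*)·5.0976)/1.02=5.3764; Δ=(5.5893−5.0976)/(69.4575−60.1965)=0.0531; B=V−Δ·S=1.8644
Node (1,0) S=54.6000: V=(p*·6.6838+(1−p*)·14.3278)/1.02=8.1587; Δ=(6.6838−14.3278)/(57.3300−49.6860)=-1.0000; B=V−Δ·S=62.7587
Node (1,1) S=63.0000: V=(p*·5.3764+(1−p*)·6.6838)/1.02=5.5457; Δ=(5.3764−6.6838)/(66.1500−57.3300)=-0.1482; B=V−Δ·S=14.8845
Node (0,0) S=60.0000: V=(p*·5.5457+(1−p*)·8.1587)/1.02=5.9859; Δ=(5.5457−8.1587)/(63.0000−54.6000)=-0.3111; B=V−Δ·S=24.6502
Root portfolio cost Δ·60+B reproduces V0=5.9859.

(0,0): Delta=-0.3111 Bond=24.6502
(1,0): Delta=-1.0000 Bond=62.7587
(1,1): Delta=-0.1482 Bond=14.8845
(2,0): Delta=-1.0000 Bond=64.0138
(2,1): Delta=-1.0000 Bond=64.0138
(2,2): Delta=0.0531 Bond=1.8644
(3,0): Delta=-1.0000 Bond=65.2941
(3,1): Delta=-1.0000 Bond=65.2941
(3,2): Delta=-1.0000 Bond=65.2941
(3,3): Delta=0.3020 Bond=-15.3871
V0=5.9859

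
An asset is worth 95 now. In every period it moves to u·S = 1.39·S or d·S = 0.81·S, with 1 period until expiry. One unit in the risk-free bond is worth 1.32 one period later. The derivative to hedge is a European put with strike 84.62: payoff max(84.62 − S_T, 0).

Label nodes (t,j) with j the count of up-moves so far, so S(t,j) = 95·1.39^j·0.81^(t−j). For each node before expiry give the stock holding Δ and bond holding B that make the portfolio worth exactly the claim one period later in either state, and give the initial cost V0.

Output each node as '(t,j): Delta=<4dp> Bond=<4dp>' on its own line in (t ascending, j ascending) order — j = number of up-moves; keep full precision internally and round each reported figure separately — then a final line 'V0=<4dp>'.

Risk-neutral probability p* = (R−d)/(u−d) = (1.32−0.81)/(1.39−0.81) = 0.8793.
Payoff layer (t=1): V(1,0)=7.6700, V(1,1)=0.0000
(0,0): S=95.0000. Δ = (V_up−V_dn)/(S_up−S_dn) = (0.0000−7.6700)/(132.0500−76.9500) = -0.1392. V = [p*·0.0000 + (1−p*)·7.6700]/1.32 = 0.7013. B = V − Δ·S = 13.9254.
Self-financing check: at every node Δ·S+B equals the discounted successor values.

(0,0): Delta=-0.1392 Bond=13.9254
V0=0.7013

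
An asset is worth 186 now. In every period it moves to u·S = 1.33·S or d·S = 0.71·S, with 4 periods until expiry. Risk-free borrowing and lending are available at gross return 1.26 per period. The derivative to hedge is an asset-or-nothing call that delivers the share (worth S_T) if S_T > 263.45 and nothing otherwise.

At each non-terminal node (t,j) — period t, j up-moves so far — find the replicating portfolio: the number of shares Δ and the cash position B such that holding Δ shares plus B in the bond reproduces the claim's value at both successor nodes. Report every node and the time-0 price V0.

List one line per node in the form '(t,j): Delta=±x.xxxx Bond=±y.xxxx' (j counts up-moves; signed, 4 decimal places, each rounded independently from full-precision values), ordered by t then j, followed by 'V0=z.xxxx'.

(0,0): Delta=1.1800 Bond=-37.6253
(1,0): Delta=1.8809 Bond=-139.9662
(1,1): Delta=1.1324 Bond=-35.6278
(2,0): Delta=0.0000 Bond=0.0000
(2,1): Delta=2.0087 Bond=-198.8029
(2,2): Delta=1.0729 Bond=-25.3022
(3,0): Delta=0.0000 Bond=0.0000
(3,1): Delta=0.0000 Bond=0.0000
(3,2): Delta=2.1452 Bond=-282.3725
(3,3): Delta=1.0000 Bond=0.0000
V0=181.8570

No-arbitrage ⇒ martingale measure with p* = (R−d)/(u−d) = 0.8871.
Payoff layer (t=4): V(4,0)=0.0000, V(4,1)=0.0000, V(4,2)=0.0000, V(4,3)=310.6892, V(4,4)=581.9953
  t=3,j=0: stock 66.5714 → up 88.5400 (V=0.0000), down 47.2657 (V=0.0000). Price 0.0000; hedge Δ=0.0000, bond B=0.0000.
  t=3,j=1: stock 124.7043 → up 165.8567 (V=0.0000), down 88.5400 (V=0.0000). Price 0.0000; hedge Δ=0.0000, bond B=0.0000.
  t=3,j=2: stock 233.6009 → up 310.6892 (V=310.6892), down 165.8567 (V=0.0000). Price 218.7392; hedge Δ=2.1452, bond B=-282.3725.
  t=3,j=3: stock 437.5905 → up 581.9953 (V=581.9953), down 310.6892 (V=310.6892). Price 437.5905; hedge Δ=1.0000, bond B=0.0000.
  t=2,j=0: stock 93.7626 → up 124.7043 (V=0.0000), down 66.5714 (V=0.0000). Price 0.0000; hedge Δ=0.0000, bond B=0.0000.
  t=2,j=1: stock 175.6398 → up 233.6009 (V=218.7392), down 124.7043 (V=0.0000). Price 154.0023; hedge Δ=2.0087, bond B=-198.8029.
  t=2,j=2: stock 329.0154 → up 437.5905 (V=437.5905), down 233.6009 (V=218.7392). Price 327.6837; hedge Δ=1.0729, bond B=-25.3022.
  t=1,j=0: stock 132.0600 → up 175.6398 (V=154.0023), down 93.7626 (V=0.0000). Price 108.4245; hedge Δ=1.8809, bond B=-139.9662.
  t=1,j=1: stock 247.3800 → up 329.0154 (V=327.6837), down 175.6398 (V=154.0023). Price 244.5036; hedge Δ=1.1324, bond B=-35.6278.
  t=0,j=0: stock 186.0000 → up 247.3800 (V=244.5036), down 132.0600 (V=108.4245). Price 181.8570; hedge Δ=1.1800, bond B=-37.6253.
Root portfolio cost Δ·186+B reproduces V0=181.8570.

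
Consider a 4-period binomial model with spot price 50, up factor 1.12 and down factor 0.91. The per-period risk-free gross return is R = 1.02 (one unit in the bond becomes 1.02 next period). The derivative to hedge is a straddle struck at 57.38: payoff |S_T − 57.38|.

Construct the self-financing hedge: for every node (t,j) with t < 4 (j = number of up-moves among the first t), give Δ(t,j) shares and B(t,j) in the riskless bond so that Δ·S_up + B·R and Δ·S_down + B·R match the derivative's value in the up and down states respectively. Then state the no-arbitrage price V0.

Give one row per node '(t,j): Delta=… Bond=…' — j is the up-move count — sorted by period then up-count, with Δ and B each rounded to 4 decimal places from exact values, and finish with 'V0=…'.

The replicating-portfolio and risk-neutral prices coincide; use p* = (1.02−0.91)/(1.12−0.91) = 0.5238 for the latter.
Terminal payoffs: V(4,0)=23.0925, V(4,1)=15.1800, V(4,2)=5.4416, V(4,3)=6.5442, V(4,4)=21.2960
  t=3,j=0: stock 37.6786 → up 42.2000 (V=15.1800), down 34.2875 (V=23.0925). Price 18.5764; hedge Δ=-1.0000, bond B=56.2549.
  t=3,j=1: stock 46.3736 → up 51.9384 (V=5.4416), down 42.2000 (V=15.1800). Price 9.8813; hedge Δ=-1.0000, bond B=56.2549.
  t=3,j=2: stock 57.0752 → up 63.9242 (V=6.5442), down 51.9384 (V=5.4416). Price 5.9011; hedge Δ=0.0920, bond B=0.6504.
  t=3,j=3: stock 70.2464 → up 78.6760 (V=21.2960), down 63.9242 (V=6.5442). Price 13.9915; hedge Δ=1.0000, bond B=-56.2549.
  t=2,j=0: stock 41.4050 → up 46.3736 (V=9.8813), down 37.6786 (V=18.5764). Price 13.7469; hedge Δ=-1.0000, bond B=55.1519.
  t=2,j=1: stock 50.9600 → up 57.0752 (V=5.9011), down 46.3736 (V=9.8813). Price 7.6436; hedge Δ=-0.3719, bond B=26.5968.
  t=2,j=2: stock 62.7200 → up 70.2464 (V=13.9915), down 57.0752 (V=5.9011). Price 9.9401; hedge Δ=0.6142, bond B=-28.5854.
  t=1,j=0: stock 45.5000 → up 50.9600 (V=7.6436), down 41.4050 (V=13.7469). Price 10.3430; hedge Δ=-0.6388, bond B=39.4063.
  t=1,j=1: stock 56.0000 → up 62.7200 (V=9.9401), down 50.9600 (V=7.6436). Price 8.6731; hedge Δ=0.1953, bond B=-2.2629.
  t=0,j=0: stock 50.0000 → up 56.0000 (V=8.6731), down 45.5000 (V=10.3430). Price 9.2826; hedge Δ=-0.1590, bond B=17.2349.
The time-0 hedge costs 9.2826, which is the no-arbitrage price.

(0,0): Delta=-0.1590 Bond=17.2349
(1,0): Delta=-0.6388 Bond=39.4063
(1,1): Delta=0.1953 Bond=-2.2629
(2,0): Delta=-1.0000 Bond=55.1519
(2,1): Delta=-0.3719 Bond=26.5968
(2,2): Delta=0.6142 Bond=-28.5854
(3,0): Delta=-1.0000 Bond=56.2549
(3,1): Delta=-1.0000 Bond=56.2549
(3,2): Delta=0.0920 Bond=0.6504
(3,3): Delta=1.0000 Bond=-56.2549
V0=9.2826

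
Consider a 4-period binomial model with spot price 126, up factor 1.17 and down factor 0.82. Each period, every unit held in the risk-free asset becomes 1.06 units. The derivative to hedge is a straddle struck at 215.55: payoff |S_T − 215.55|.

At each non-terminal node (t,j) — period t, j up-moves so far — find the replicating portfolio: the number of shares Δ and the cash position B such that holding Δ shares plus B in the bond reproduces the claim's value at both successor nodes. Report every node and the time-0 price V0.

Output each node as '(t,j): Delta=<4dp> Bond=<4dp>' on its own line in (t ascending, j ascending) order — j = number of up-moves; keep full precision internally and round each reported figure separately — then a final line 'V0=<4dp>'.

(0,0): Delta=-0.7476 Bond=146.1321
(1,0): Delta=-1.0000 Bond=180.9799
(1,1): Delta=-0.6665 Bond=142.9467
(2,0): Delta=-1.0000 Bond=191.8387
(2,1): Delta=-1.0000 Bond=191.8387
(2,2): Delta=-0.5594 Bond=133.0457
(3,0): Delta=-1.0000 Bond=203.3491
(3,1): Delta=-1.0000 Bond=203.3491
(3,2): Delta=-1.0000 Bond=203.3491
(3,3): Delta=-0.4178 Bond=112.4648
V0=51.9369

The replicating-portfolio and risk-neutral prices coincide; use p* = (1.06−0.82)/(1.17−0.82) = 0.6857 for the latter.
At expiry t=4: V(4,0)=158.5827, V(4,1)=134.2673, V(4,2)=99.5735, V(4,3)=50.0713, V(4,4)=20.5598
  t=3,j=0: stock 69.4724 → up 81.2827 (V=134.2673), down 56.9673 (V=158.5827). Price 133.8767; hedge Δ=-1.0000, bond B=203.3491.
  t=3,j=1: stock 99.1252 → up 115.9765 (V=99.5735), down 81.2827 (V=134.2673). Price 104.2238; hedge Δ=-1.0000, bond B=203.3491.
  t=3,j=2: stock 141.4347 → up 165.4787 (V=50.0713), down 115.9765 (V=99.5735). Price 61.9143; hedge Δ=-1.0000, bond B=203.3491.
  t=3,j=3: stock 201.8032 → up 236.1098 (V=20.5598), down 165.4787 (V=50.0713). Price 28.1461; hedge Δ=-0.4178, bond B=112.4648.
  t=2,j=0: stock 84.7224 → up 99.1252 (V=104.2238), down 69.4724 (V=133.8767). Price 107.1163; hedge Δ=-1.0000, bond B=191.8387.
  t=2,j=1: stock 120.8844 → up 141.4347 (V=61.9143), down 99.1252 (V=104.2238). Price 70.9543; hedge Δ=-1.0000, bond B=191.8387.
  t=2,j=2: stock 172.4814 → up 201.8032 (V=28.1461), down 141.4347 (V=61.9143). Price 36.5651; hedge Δ=-0.5594, bond B=133.0457.
  t=1,j=0: stock 103.3200 → up 120.8844 (V=70.9543), down 84.7224 (V=107.1163). Price 77.6599; hedge Δ=-1.0000, bond B=180.9799.
  t=1,j=1: stock 147.4200 → up 172.4814 (V=36.5651), down 120.8844 (V=70.9543). Price 44.6916; hedge Δ=-0.6665, bond B=142.9467.
  t=0,j=0: stock 126.0000 → up 147.4200 (V=44.6916), down 103.3200 (V=77.6599). Price 51.9369; hedge Δ=-0.7476, bond B=146.1321.
Self-financing check: at every node Δ·S+B equals the discounted successor values.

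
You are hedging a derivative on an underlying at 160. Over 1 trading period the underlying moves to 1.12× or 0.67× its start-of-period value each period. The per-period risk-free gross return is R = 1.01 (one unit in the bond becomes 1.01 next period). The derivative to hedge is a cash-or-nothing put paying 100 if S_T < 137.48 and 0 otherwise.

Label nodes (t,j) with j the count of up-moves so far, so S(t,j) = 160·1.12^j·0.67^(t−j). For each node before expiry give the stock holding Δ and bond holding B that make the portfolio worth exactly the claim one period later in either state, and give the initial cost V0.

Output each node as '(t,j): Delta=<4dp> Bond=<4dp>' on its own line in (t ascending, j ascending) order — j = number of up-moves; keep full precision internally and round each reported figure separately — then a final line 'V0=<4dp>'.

No-arbitrage ⇒ martingale measure with p* = (R−d)/(u−d) = 0.7556.
Payoff layer (t=1): V(1,0)=100.0000, V(1,1)=0.0000
Node (0,0) S=160.0000: V=(p*·0.0000+(1−p*)·100.0000)/1.01=24.2024; Δ=(0.0000−100.0000)/(179.2000−107.2000)=-1.3889; B=V−Δ·S=246.4246
Root portfolio cost Δ·160+B reproduces V0=24.2024.

(0,0): Delta=-1.3889 Bond=246.4246
V0=24.2024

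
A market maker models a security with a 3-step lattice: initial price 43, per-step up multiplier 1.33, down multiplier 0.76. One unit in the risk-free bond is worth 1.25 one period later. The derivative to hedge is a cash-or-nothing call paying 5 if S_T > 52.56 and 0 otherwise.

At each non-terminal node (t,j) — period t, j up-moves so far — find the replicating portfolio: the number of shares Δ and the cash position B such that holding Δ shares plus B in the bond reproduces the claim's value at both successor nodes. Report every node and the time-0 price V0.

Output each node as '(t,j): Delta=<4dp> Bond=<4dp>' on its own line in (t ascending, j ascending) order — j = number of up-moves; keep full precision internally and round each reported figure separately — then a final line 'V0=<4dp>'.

Under the risk-neutral measure, an up-move has probability p* = (R−d)/(u−d) = 0.8596 and values discount at R = 1.25.
At expiry t=3: V(3,0)=0.0000, V(3,1)=0.0000, V(3,2)=5.0000, V(3,3)=5.0000
  t=2,j=0: stock 24.8368 → up 33.0329 (V=0.0000), down 18.8760 (V=0.0000). Price 0.0000; hedge Δ=0.0000, bond B=0.0000.
  t=2,j=1: stock 43.4644 → up 57.8077 (V=5.0000), down 33.0329 (V=0.0000). Price 3.4386; hedge Δ=0.2018, bond B=-5.3333.
  t=2,j=2: stock 76.0627 → up 101.1634 (V=5.0000), down 57.8077 (V=5.0000). Price 4.0000; hedge Δ=0.0000, bond B=4.0000.
  t=1,j=0: stock 32.6800 → up 43.4644 (V=3.4386), down 24.8368 (V=0.0000). Price 2.3648; hedge Δ=0.1846, bond B=-3.6678.
  t=1,j=1: stock 57.1900 → up 76.0627 (V=4.0000), down 43.4644 (V=3.4386). Price 3.1370; hedge Δ=0.0172, bond B=2.1520.
  t=0,j=0: stock 43.0000 → up 57.1900 (V=3.1370), down 32.6800 (V=2.3648). Price 2.4229; hedge Δ=0.0315, bond B=1.0682.
Root portfolio cost Δ·43+B reproduces V0=2.4229.

(0,0): Delta=0.0315 Bond=1.0682
(1,0): Delta=0.1846 Bond=-3.6678
(1,1): Delta=0.0172 Bond=2.1520
(2,0): Delta=0.0000 Bond=0.0000
(2,1): Delta=0.2018 Bond=-5.3333
(2,2): Delta=0.0000 Bond=4.0000
V0=2.4229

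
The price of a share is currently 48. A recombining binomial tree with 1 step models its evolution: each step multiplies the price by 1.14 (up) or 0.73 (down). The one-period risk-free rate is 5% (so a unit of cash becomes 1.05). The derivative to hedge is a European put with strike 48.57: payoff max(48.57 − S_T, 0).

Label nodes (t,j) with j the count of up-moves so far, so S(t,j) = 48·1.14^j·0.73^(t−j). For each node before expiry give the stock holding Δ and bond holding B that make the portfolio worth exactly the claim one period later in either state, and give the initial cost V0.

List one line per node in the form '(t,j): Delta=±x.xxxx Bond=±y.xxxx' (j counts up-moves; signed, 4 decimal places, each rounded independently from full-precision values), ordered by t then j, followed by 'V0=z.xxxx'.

(0,0): Delta=-0.6875 Bond=35.8286
V0=2.8286

Risk-neutral probability p* = (R−d)/(u−d) = (1.05−0.73)/(1.14−0.73) = 0.7805.
Terminal values V(1,·): V(1,0)=13.5300, V(1,1)=0.0000
  t=0,j=0: stock 48.0000 → up 54.7200 (V=0.0000), down 35.0400 (V=13.5300). Price 2.8286; hedge Δ=-0.6875, bond B=35.8286.
Check: Δ(0,0)·S0 + B(0,0) = 2.8286 = V0.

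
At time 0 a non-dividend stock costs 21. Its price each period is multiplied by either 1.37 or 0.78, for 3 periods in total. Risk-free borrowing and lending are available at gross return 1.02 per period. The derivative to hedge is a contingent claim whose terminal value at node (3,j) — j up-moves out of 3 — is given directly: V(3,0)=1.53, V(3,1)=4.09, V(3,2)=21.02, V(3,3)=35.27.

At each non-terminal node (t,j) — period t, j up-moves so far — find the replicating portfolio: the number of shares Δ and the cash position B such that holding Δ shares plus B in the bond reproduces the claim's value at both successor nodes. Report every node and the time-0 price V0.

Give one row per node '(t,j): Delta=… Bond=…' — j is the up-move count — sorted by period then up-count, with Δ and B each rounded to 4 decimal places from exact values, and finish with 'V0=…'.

Risk-neutral probability p* = (R−d)/(u−d) = (1.02−0.78)/(1.37−0.78) = 0.4068.
Payoff layer (t=3): V(3,0)=1.5300, V(3,1)=4.0900, V(3,2)=21.0200, V(3,3)=35.2700
(2,0): S=12.7764. Δ = (V_up−V_dn)/(S_up−S_dn) = (4.0900−1.5300)/(17.5037−9.9656) = 0.3396. V = [p*·4.0900 + (1−p*)·1.5300]/1.02 = 2.5209. B = V − Δ·S = -1.8180.
(2,1): S=22.4406. Δ = (V_up−V_dn)/(S_up−S_dn) = (21.0200−4.0900)/(30.7436−17.5037) = 1.2787. V = [p*·21.0200 + (1−p*)·4.0900]/1.02 = 10.7615. B = V − Δ·S = -17.9334.
(2,2): S=39.4149. Δ = (V_up−V_dn)/(S_up−S_dn) = (35.2700−21.0200)/(53.9984−30.7436) = 0.6128. V = [p*·35.2700 + (1−p*)·21.0200]/1.02 = 26.2908. B = V − Δ·S = 2.1383.
(1,0): S=16.3800. Δ = (V_up−V_dn)/(S_up−S_dn) = (10.7615−2.5209)/(22.4406−12.7764) = 0.8527. V = [p*·10.7615 + (1−p*)·2.5209]/1.02 = 5.7579. B = V − Δ·S = -8.2092.
(1,1): S=28.7700. Δ = (V_up−V_dn)/(S_up−S_dn) = (26.2908−10.7615)/(39.4149−22.4406) = 0.9149. V = [p*·26.2908 + (1−p*)·10.7615]/1.02 = 16.7437. B = V − Δ·S = -9.5771.
(0,0): S=21.0000. Δ = (V_up−V_dn)/(S_up−S_dn) = (16.7437−5.7579)/(28.7700−16.3800) = 0.8867. V = [p*·16.7437 + (1−p*)·5.7579]/1.02 = 10.0262. B = V − Δ·S = -8.5938.
Self-financing check: at every node Δ·S+B equals the discounted successor values.

(0,0): Delta=0.8867 Bond=-8.5938
(1,0): Delta=0.8527 Bond=-8.2092
(1,1): Delta=0.9149 Bond=-9.5771
(2,0): Delta=0.3396 Bond=-1.8180
(2,1): Delta=1.2787 Bond=-17.9334
(2,2): Delta=0.6128 Bond=2.1383
V0=10.0262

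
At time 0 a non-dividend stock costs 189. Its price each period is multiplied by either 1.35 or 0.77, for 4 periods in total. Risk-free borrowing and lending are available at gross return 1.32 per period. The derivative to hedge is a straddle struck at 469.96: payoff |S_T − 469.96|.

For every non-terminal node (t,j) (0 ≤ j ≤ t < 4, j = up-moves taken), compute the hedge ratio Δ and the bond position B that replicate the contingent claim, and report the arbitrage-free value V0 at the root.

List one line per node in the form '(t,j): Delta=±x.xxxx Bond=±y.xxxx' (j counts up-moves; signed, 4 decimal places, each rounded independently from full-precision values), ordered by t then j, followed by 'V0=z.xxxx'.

(0,0): Delta=0.0674 Bond=37.1130
(1,0): Delta=-1.0000 Bond=204.3333
(1,1): Delta=0.1006 Bond=40.5158
(2,0): Delta=-1.0000 Bond=269.7199
(2,1): Delta=-1.0000 Bond=269.7199
(2,2): Delta=0.1349 Bond=41.6860
(3,0): Delta=-1.0000 Bond=356.0303
(3,1): Delta=-1.0000 Bond=356.0303
(3,2): Delta=-1.0000 Bond=356.0303
(3,3): Delta=0.1702 Bond=38.6071
V0=49.8586

The replicating-portfolio and risk-neutral prices coincide; use p* = (1.32−0.77)/(1.35−0.77) = 0.9483 for the latter.
Payoff layer (t=4): V(4,0)=403.5208, V(4,1)=353.4756, V(4,2)=265.7341, V(4,3)=111.9016, V(4,4)=157.8047
  t=3,j=0: stock 86.2847 → up 116.4844 (V=353.4756), down 66.4392 (V=403.5208). Price 269.7456; hedge Δ=-1.0000, bond B=356.0303.
  t=3,j=1: stock 151.2784 → up 204.2259 (V=265.7341), down 116.4844 (V=353.4756). Price 204.7519; hedge Δ=-1.0000, bond B=356.0303.
  t=3,j=2: stock 265.2284 → up 358.0584 (V=111.9016), down 204.2259 (V=265.7341). Price 90.8019; hedge Δ=-1.0000, bond B=356.0303.
  t=3,j=3: stock 465.0109 → up 627.7647 (V=157.8047), down 358.0584 (V=111.9016). Price 117.7503; hedge Δ=0.1702, bond B=38.6071.
  t=2,j=0: stock 112.0581 → up 151.2784 (V=204.7519), down 86.2847 (V=269.7456). Price 157.6618; hedge Δ=-1.0000, bond B=269.7199.
  t=2,j=1: stock 196.4655 → up 265.2284 (V=90.8019), down 151.2784 (V=204.7519). Price 73.2544; hedge Δ=-1.0000, bond B=269.7199.
  t=2,j=2: stock 344.4525 → up 465.0109 (V=117.7503), down 265.2284 (V=90.8019). Price 88.1488; hedge Δ=0.1349, bond B=41.6860.
  t=1,j=0: stock 145.5300 → up 196.4655 (V=73.2544), down 112.0581 (V=157.6618). Price 58.8033; hedge Δ=-1.0000, bond B=204.3333.
  t=1,j=1: stock 255.1500 → up 344.4525 (V=88.1488), down 196.4655 (V=73.2544). Price 66.1958; hedge Δ=0.1006, bond B=40.5158.
  t=0,j=0: stock 189.0000 → up 255.1500 (V=66.1958), down 145.5300 (V=58.8033). Price 49.8586; hedge Δ=0.0674, bond B=37.1130.
Root portfolio cost Δ·189+B reproduces V0=49.8586.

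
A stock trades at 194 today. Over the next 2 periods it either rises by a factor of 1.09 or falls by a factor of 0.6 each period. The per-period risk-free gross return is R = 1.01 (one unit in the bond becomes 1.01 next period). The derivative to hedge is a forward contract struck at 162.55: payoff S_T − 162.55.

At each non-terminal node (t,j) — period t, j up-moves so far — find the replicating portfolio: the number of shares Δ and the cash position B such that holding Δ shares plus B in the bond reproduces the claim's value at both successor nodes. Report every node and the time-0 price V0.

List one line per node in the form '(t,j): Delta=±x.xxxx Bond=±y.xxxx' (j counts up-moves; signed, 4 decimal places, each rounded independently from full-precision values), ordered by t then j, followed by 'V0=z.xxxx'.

The replicating-portfolio and risk-neutral prices coincide; use p* = (1.01−0.6)/(1.09−0.6) = 0.8367 for the latter.
Terminal values V(2,·): V(2,0)=-92.7100, V(2,1)=-35.6740, V(2,2)=67.9414
  t=1,j=0: stock 116.4000 → up 126.8760 (V=-35.6740), down 69.8400 (V=-92.7100). Price -44.5406; hedge Δ=1.0000, bond B=-160.9406.
  t=1,j=1: stock 211.4600 → up 230.4914 (V=67.9414), down 126.8760 (V=-35.6740). Price 50.5194; hedge Δ=1.0000, bond B=-160.9406.
  t=0,j=0: stock 194.0000 → up 211.4600 (V=50.5194), down 116.4000 (V=-44.5406). Price 34.6529; hedge Δ=1.0000, bond B=-159.3471.
Root portfolio cost Δ·194+B reproduces V0=34.6529.

(0,0): Delta=1.0000 Bond=-159.3471
(1,0): Delta=1.0000 Bond=-160.9406
(1,1): Delta=1.0000 Bond=-160.9406
V0=34.6529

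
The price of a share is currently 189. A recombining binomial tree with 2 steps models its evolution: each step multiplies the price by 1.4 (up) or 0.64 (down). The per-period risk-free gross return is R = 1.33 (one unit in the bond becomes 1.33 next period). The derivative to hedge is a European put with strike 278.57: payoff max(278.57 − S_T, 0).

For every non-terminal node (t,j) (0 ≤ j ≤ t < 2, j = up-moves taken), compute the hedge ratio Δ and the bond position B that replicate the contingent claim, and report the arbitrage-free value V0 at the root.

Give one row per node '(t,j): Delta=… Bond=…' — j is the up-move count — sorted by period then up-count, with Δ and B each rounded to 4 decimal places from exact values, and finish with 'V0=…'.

(0,0): Delta=-0.5634 Bond=117.7746
(1,0): Delta=-1.0000 Bond=209.4511
(1,1): Delta=-0.5432 Bond=151.2825
V0=11.2917

Since d<R<u, set p* = (R−d)/(u−d) = 0.9079; price each node as the discounted p*-expectation of its children.
At expiry t=2: V(2,0)=201.1556, V(2,1)=109.2260, V(2,2)=0.0000
Node (1,0) S=120.9600: V=(p*·109.2260+(1−p*)·201.1556)/1.33=88.4911; Δ=(109.2260−201.1556)/(169.3440−77.4144)=-1.0000; B=V−Δ·S=209.4511
Node (1,1) S=264.6000: V=(p*·0.0000+(1−p*)·109.2260)/1.33=7.5641; Δ=(0.0000−109.2260)/(370.4400−169.3440)=-0.5432; B=V−Δ·S=151.2825
Node (0,0) S=189.0000: V=(p*·7.5641+(1−p*)·88.4911)/1.33=11.2917; Δ=(7.5641−88.4911)/(264.6000−120.9600)=-0.5634; B=V−Δ·S=117.7746
The time-0 hedge costs 11.2917, which is the no-arbitrage price.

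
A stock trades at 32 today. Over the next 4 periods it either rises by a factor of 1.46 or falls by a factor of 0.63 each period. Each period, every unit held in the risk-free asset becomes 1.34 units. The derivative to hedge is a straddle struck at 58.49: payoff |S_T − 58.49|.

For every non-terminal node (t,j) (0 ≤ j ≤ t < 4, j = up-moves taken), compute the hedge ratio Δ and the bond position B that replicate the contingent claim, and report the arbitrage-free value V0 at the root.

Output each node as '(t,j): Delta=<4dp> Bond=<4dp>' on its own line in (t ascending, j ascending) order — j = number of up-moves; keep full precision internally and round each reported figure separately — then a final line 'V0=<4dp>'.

(0,0): Delta=0.6615 Bond=-5.2050
(1,0): Delta=-0.7930 Bond=22.3466
(1,1): Delta=0.7675 Bond=-11.9304
(2,0): Delta=-1.0000 Bond=32.5741
(2,1): Delta=-0.7779 Bond=29.5000
(2,2): Delta=0.8803 Bond=-23.6746
(3,0): Delta=-1.0000 Bond=43.6493
(3,1): Delta=-1.0000 Bond=43.6493
(3,2): Delta=-0.7617 Bond=38.8337
(3,3): Delta=1.0000 Bond=-43.6493
V0=15.9622

Since d<R<u, set p* = (R−d)/(u−d) = 0.8554; price each node as the discounted p*-expectation of its children.
Payoff layer (t=4): V(4,0)=53.4491, V(4,1)=46.8078, V(4,2)=31.4170, V(4,3)=4.2507, V(4,4)=86.9090
  t=3,j=0: stock 8.0015 → up 11.6822 (V=46.8078), down 5.0409 (V=53.4491). Price 35.6477; hedge Δ=-1.0000, bond B=43.6493.
  t=3,j=1: stock 18.5432 → up 27.0730 (V=31.4170), down 11.6822 (V=46.8078). Price 25.1061; hedge Δ=-1.0000, bond B=43.6493.
  t=3,j=2: stock 42.9731 → up 62.7407 (V=4.2507), down 27.0730 (V=31.4170). Price 6.1032; hedge Δ=-0.7617, bond B=38.8337.
  t=3,j=3: stock 99.5884 → up 145.3990 (V=86.9090), down 62.7407 (V=4.2507). Price 55.9391; hedge Δ=1.0000, bond B=-43.6493.
  t=2,j=0: stock 12.7008 → up 18.5432 (V=25.1061), down 8.0015 (V=35.6477). Price 19.8733; hedge Δ=-1.0000, bond B=32.5741.
  t=2,j=1: stock 29.4336 → up 42.9731 (V=6.1032), down 18.5432 (V=25.1061). Price 6.6049; hedge Δ=-0.7779, bond B=29.5000.
  t=2,j=2: stock 68.2112 → up 99.5884 (V=55.9391), down 42.9731 (V=6.1032). Price 36.3686; hedge Δ=0.8803, bond B=-23.6746.
  t=1,j=0: stock 20.1600 → up 29.4336 (V=6.6049), down 12.7008 (V=19.8733). Price 6.3606; hedge Δ=-0.7930, bond B=22.3466.
  t=1,j=1: stock 46.7200 → up 68.2112 (V=36.3686), down 29.4336 (V=6.6049). Price 23.9294; hedge Δ=0.7675, bond B=-11.9304.
  t=0,j=0: stock 32.0000 → up 46.7200 (V=23.9294), down 20.1600 (V=6.3606). Price 15.9622; hedge Δ=0.6615, bond B=-5.2050.
Each (Δ,B) replicates both successor values, so the strategy is self-financing and V0 is arbitrage-free.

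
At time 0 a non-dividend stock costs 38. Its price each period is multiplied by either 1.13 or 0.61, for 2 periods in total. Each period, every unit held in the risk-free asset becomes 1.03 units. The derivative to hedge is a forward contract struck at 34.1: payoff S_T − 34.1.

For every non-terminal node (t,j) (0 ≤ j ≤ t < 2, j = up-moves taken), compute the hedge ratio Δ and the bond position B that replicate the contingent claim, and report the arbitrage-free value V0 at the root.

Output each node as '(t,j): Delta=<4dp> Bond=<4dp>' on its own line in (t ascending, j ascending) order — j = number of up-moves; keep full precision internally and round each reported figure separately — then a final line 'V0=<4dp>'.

Since d<R<u, set p* = (R−d)/(u−d) = 0.8077; price each node as the discounted p*-expectation of its children.
Terminal payoffs: V(2,0)=-19.9602, V(2,1)=-7.9066, V(2,2)=14.4222
(1,0): S=23.1800. Δ = (V_up−V_dn)/(S_up−S_dn) = (-7.9066−-19.9602)/(26.1934−14.1398) = 1.0000. V = [p*·-7.9066 + (1−p*)·-19.9602]/1.03 = -9.9268. B = V − Δ·S = -33.1068.
(1,1): S=42.9400. Δ = (V_up−V_dn)/(S_up−S_dn) = (14.4222−-7.9066)/(48.5222−26.1934) = 1.0000. V = [p*·14.4222 + (1−p*)·-7.9066]/1.03 = 9.8332. B = V − Δ·S = -33.1068.
(0,0): S=38.0000. Δ = (V_up−V_dn)/(S_up−S_dn) = (9.8332−-9.9268)/(42.9400−23.1800) = 1.0000. V = [p*·9.8332 + (1−p*)·-9.9268]/1.03 = 5.8575. B = V − Δ·S = -32.1425.
Root portfolio cost Δ·38+B reproduces V0=5.8575.

(0,0): Delta=1.0000 Bond=-32.1425
(1,0): Delta=1.0000 Bond=-33.1068
(1,1): Delta=1.0000 Bond=-33.1068
V0=5.8575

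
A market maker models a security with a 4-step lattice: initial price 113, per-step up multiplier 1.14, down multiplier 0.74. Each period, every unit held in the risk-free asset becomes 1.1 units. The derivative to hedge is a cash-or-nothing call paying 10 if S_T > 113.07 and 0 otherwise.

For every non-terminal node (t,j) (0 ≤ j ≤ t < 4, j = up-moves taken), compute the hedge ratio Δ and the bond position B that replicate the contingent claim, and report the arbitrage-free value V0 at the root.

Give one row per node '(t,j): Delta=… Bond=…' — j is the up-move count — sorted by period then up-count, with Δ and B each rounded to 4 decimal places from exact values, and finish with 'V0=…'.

Risk-neutral probability p* = (R−d)/(u−d) = (1.1−0.74)/(1.14−0.74) = 0.9000.
Terminal payoffs: V(4,0)=0.0000, V(4,1)=0.0000, V(4,2)=0.0000, V(4,3)=10.0000, V(4,4)=10.0000
(3,0): S=45.7903. Δ = (V_up−V_dn)/(S_up−S_dn) = (0.0000−0.0000)/(52.2010−33.8848) = 0.0000. V = [p*·0.0000 + (1−p*)·0.0000]/1.1 = 0.0000. B = V − Δ·S = 0.0000.
(3,1): S=70.5418. Δ = (V_up−V_dn)/(S_up−S_dn) = (0.0000−0.0000)/(80.4177−52.2010) = 0.0000. V = [p*·0.0000 + (1−p*)·0.0000]/1.1 = 0.0000. B = V − Δ·S = 0.0000.
(3,2): S=108.6726. Δ = (V_up−V_dn)/(S_up−S_dn) = (10.0000−0.0000)/(123.8867−80.4177) = 0.2300. V = [p*·10.0000 + (1−p*)·0.0000]/1.1 = 8.1818. B = V − Δ·S = -16.8182.
(3,3): S=167.4145. Δ = (V_up−V_dn)/(S_up−S_dn) = (10.0000−10.0000)/(190.8525−123.8867) = 0.0000. V = [p*·10.0000 + (1−p*)·10.0000]/1.1 = 9.0909. B = V − Δ·S = 9.0909.
(2,0): S=61.8788. Δ = (V_up−V_dn)/(S_up−S_dn) = (0.0000−0.0000)/(70.5418−45.7903) = 0.0000. V = [p*·0.0000 + (1−p*)·0.0000]/1.1 = 0.0000. B = V − Δ·S = 0.0000.
(2,1): S=95.3268. Δ = (V_up−V_dn)/(S_up−S_dn) = (8.1818−0.0000)/(108.6726−70.5418) = 0.2146. V = [p*·8.1818 + (1−p*)·0.0000]/1.1 = 6.6942. B = V − Δ·S = -13.7603.
(2,2): S=146.8548. Δ = (V_up−V_dn)/(S_up−S_dn) = (9.0909−8.1818)/(167.4145−108.6726) = 0.0155. V = [p*·9.0909 + (1−p*)·8.1818]/1.1 = 8.1818. B = V − Δ·S = 5.9091.
(1,0): S=83.6200. Δ = (V_up−V_dn)/(S_up−S_dn) = (6.6942−0.0000)/(95.3268−61.8788) = 0.2001. V = [p*·6.6942 + (1−p*)·0.0000]/1.1 = 5.4771. B = V − Δ·S = -11.2585.
(1,1): S=128.8200. Δ = (V_up−V_dn)/(S_up−S_dn) = (8.1818−6.6942)/(146.8548−95.3268) = 0.0289. V = [p*·8.1818 + (1−p*)·6.6942]/1.1 = 7.3028. B = V − Δ·S = 3.5838.
(0,0): S=113.0000. Δ = (V_up−V_dn)/(S_up−S_dn) = (7.3028−5.4771)/(128.8200−83.6200) = 0.0404. V = [p*·7.3028 + (1−p*)·5.4771]/1.1 = 6.4729. B = V − Δ·S = 1.9087.
The time-0 hedge costs 6.4729, which is the no-arbitrage price.

(0,0): Delta=0.0404 Bond=1.9087
(1,0): Delta=0.2001 Bond=-11.2585
(1,1): Delta=0.0289 Bond=3.5838
(2,0): Delta=0.0000 Bond=0.0000
(2,1): Delta=0.2146 Bond=-13.7603
(2,2): Delta=0.0155 Bond=5.9091
(3,0): Delta=0.0000 Bond=0.0000
(3,1): Delta=0.0000 Bond=0.0000
(3,2): Delta=0.2300 Bond=-16.8182
(3,3): Delta=0.0000 Bond=9.0909
V0=6.4729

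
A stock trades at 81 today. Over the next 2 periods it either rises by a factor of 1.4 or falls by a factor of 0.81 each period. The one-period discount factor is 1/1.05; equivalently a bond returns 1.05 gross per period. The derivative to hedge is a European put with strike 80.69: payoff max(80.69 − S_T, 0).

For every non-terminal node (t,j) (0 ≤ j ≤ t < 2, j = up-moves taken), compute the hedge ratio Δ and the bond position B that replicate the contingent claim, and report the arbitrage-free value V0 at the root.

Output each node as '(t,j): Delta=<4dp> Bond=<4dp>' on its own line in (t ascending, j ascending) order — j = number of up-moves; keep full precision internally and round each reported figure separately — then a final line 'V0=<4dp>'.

Under the risk-neutral measure, an up-move has probability p* = (R−d)/(u−d) = 0.4068 and values discount at R = 1.05.
Payoff layer (t=2): V(2,0)=27.5459, V(2,1)=0.0000, V(2,2)=0.0000
  t=1,j=0: stock 65.6100 → up 91.8540 (V=0.0000), down 53.1441 (V=27.5459). Price 15.5627; hedge Δ=-0.7116, bond B=62.2506.
  t=1,j=1: stock 113.4000 → up 158.7600 (V=0.0000), down 91.8540 (V=0.0000). Price 0.0000; hedge Δ=0.0000, bond B=0.0000.
  t=0,j=0: stock 81.0000 → up 113.4000 (V=0.0000), down 65.6100 (V=15.5627). Price 8.7925; hedge Δ=-0.3256, bond B=35.1698.
Each (Δ,B) replicates both successor values, so the strategy is self-financing and V0 is arbitrage-free.

(0,0): Delta=-0.3256 Bond=35.1698
(1,0): Delta=-0.7116 Bond=62.2506
(1,1): Delta=0.0000 Bond=0.0000
V0=8.7925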